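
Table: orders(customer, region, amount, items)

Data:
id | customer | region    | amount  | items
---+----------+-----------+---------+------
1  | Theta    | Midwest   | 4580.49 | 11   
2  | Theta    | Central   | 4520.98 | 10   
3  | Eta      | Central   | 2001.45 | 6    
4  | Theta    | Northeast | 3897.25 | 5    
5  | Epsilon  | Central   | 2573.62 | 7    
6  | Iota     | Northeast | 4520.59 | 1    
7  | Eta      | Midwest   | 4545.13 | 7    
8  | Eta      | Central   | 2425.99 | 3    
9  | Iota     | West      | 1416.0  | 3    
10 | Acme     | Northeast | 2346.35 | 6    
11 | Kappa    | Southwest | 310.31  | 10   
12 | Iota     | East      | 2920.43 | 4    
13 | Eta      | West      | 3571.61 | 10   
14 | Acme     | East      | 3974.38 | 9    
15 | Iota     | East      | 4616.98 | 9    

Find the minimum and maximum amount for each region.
SELECT region, MIN(amount), MAX(amount)
FROM orders
GROUP BY region

Result:
  Central: min=2001.45, max=4520.98
  East: min=2920.43, max=4616.98
  Midwest: min=4545.13, max=4580.49
  Northeast: min=2346.35, max=4520.59
  Southwest: min=310.31, max=310.31
  West: min=1416.00, max=3571.61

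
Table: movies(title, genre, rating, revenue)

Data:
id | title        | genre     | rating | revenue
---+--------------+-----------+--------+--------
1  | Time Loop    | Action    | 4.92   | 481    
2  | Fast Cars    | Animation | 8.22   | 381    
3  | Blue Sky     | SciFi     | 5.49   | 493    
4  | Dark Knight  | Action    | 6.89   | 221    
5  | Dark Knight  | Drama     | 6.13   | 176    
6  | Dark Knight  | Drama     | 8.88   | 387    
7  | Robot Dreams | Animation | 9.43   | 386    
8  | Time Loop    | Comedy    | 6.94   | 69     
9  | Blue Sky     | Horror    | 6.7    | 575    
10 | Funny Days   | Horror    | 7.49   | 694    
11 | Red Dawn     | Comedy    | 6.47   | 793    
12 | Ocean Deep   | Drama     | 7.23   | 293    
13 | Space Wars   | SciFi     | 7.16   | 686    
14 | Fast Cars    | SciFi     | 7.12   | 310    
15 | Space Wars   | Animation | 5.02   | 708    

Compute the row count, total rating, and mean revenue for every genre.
SELECT genre,
       COUNT(*) as cnt,
       SUM(rating) as total_rating,
       AVG(revenue) as avg_revenue
FROM movies
GROUP BY genre

Result:
  Action: 2 records, 11.81 total rating, 351.00 avg revenue
  Animation: 3 records, 22.67 total rating, 491.67 avg revenue
  Comedy: 2 records, 13.41 total rating, 431.00 avg revenue
  Drama: 3 records, 22.24 total rating, 285.33 avg revenue
  Horror: 2 records, 14.19 total rating, 634.50 avg revenue
  SciFi: 3 records, 19.77 total rating, 496.33 avg revenue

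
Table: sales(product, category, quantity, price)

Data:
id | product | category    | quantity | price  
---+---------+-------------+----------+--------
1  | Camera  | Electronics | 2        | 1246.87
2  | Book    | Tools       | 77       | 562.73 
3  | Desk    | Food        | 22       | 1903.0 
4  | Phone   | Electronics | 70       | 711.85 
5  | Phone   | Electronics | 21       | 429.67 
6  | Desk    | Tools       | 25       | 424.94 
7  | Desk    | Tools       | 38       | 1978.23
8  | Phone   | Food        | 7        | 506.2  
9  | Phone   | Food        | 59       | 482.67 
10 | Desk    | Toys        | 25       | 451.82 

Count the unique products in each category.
SELECT category, COUNT(DISTINCT product)
FROM sales
GROUP BY category

Result:
  Electronics: 2 distinct
  Food: 2 distinct
  Tools: 2 distinct
  Toys: 1 distinct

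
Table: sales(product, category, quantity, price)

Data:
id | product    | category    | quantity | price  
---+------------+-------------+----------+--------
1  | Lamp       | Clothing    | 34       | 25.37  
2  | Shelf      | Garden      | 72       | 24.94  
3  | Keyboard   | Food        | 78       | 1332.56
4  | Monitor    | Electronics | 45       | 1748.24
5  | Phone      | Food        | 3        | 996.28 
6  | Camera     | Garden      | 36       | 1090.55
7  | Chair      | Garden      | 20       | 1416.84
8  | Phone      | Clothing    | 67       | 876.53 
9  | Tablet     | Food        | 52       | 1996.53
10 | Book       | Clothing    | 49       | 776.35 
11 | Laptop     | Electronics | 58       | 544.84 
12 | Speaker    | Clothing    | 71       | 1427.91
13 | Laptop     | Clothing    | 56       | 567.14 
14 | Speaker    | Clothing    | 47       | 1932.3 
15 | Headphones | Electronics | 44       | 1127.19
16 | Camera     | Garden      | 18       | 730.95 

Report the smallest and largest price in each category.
SELECT category, MIN(price), MAX(price)
FROM sales
GROUP BY category

Result:
  Clothing: min=25.37, max=1932.30
  Electronics: min=544.84, max=1748.24
  Food: min=996.28, max=1996.53
  Garden: min=24.94, max=1416.84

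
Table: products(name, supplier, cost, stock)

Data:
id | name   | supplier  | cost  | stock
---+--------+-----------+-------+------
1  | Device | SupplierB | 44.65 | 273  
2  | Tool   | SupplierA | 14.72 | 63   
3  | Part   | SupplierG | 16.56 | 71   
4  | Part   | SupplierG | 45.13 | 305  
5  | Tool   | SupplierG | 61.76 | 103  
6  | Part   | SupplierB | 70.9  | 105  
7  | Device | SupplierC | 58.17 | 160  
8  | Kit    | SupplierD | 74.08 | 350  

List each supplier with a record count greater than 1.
SELECT supplier, COUNT(*) as cnt
FROM products
GROUP BY supplier
HAVING COUNT(*) > 1

Result:
  SupplierB: 2
  SupplierG: 3

Note: HAVING filters groups after aggregation, WHERE filters rows before.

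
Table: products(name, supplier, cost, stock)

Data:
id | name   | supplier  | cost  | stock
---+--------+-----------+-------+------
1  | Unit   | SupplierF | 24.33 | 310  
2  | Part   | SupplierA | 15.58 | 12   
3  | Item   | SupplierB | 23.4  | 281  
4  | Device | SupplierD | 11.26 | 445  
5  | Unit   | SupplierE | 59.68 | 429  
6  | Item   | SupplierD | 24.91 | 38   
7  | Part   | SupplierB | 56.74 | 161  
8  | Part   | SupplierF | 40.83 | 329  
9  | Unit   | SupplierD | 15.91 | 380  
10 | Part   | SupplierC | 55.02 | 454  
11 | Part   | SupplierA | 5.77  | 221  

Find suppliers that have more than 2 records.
SELECT supplier, COUNT(*) as cnt
FROM products
GROUP BY supplier
HAVING COUNT(*) > 2

Result:
  SupplierD: 3

Note: HAVING filters groups after aggregation, WHERE filters rows before.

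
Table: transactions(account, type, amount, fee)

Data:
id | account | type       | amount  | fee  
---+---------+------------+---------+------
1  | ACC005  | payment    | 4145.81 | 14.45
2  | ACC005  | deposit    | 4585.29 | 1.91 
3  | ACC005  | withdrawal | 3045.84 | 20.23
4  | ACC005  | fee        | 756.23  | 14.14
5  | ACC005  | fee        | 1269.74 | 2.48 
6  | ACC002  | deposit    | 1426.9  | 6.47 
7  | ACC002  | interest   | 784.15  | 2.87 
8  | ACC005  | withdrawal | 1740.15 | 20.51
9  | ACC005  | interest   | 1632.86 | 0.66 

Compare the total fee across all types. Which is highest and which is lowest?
SELECT type, SUM(fee)
FROM transactions
GROUP BY type
ORDER BY SUM(fee)

All groups:
  interest: 3.53
  deposit: 8.38
  payment: 14.45
  fee: 16.62
  withdrawal: 40.74

Highest: withdrawal (40.74)
Lowest: interest (3.53)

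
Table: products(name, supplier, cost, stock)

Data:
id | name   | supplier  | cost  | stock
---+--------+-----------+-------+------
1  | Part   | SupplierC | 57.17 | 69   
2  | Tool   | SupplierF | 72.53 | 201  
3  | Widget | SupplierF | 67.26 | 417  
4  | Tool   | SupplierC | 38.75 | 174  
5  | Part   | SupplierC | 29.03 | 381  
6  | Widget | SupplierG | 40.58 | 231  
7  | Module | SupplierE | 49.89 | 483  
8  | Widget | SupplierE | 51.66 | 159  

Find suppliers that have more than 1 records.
SELECT supplier, COUNT(*) as cnt
FROM products
GROUP BY supplier
HAVING COUNT(*) > 1

Result:
  SupplierC: 3
  SupplierE: 2
  SupplierF: 2

Note: HAVING filters groups after aggregation, WHERE filters rows before.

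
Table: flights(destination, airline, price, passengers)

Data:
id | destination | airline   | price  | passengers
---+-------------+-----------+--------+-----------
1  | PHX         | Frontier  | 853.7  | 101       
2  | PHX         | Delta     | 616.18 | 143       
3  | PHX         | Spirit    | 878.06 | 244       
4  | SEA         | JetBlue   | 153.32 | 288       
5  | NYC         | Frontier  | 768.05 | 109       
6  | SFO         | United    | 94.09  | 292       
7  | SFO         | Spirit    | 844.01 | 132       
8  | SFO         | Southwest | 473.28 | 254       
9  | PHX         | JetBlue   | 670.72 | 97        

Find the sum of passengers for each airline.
SELECT airline, SUM(passengers) as result
FROM flights
GROUP BY airline

Result:
  Delta: 143
  Frontier: 210
  JetBlue: 385
  Southwest: 254
  Spirit: 376
  United: 292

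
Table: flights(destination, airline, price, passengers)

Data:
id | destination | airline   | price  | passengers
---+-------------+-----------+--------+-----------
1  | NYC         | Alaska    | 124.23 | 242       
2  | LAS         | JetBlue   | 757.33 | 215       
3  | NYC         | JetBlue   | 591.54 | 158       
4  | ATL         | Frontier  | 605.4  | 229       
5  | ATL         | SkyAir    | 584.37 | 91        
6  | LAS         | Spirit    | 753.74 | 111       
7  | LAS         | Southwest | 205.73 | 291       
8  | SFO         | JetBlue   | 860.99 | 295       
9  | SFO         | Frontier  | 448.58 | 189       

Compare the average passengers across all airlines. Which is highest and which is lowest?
SELECT airline, AVG(passengers)
FROM flights
GROUP BY airline
ORDER BY AVG(passengers)

All groups:
  SkyAir: 91.00
  Spirit: 111.00
  Frontier: 209.00
  JetBlue: 222.67
  Alaska: 242.00
  Southwest: 291.00

Highest: Southwest (291.00)
Lowest: SkyAir (91.00)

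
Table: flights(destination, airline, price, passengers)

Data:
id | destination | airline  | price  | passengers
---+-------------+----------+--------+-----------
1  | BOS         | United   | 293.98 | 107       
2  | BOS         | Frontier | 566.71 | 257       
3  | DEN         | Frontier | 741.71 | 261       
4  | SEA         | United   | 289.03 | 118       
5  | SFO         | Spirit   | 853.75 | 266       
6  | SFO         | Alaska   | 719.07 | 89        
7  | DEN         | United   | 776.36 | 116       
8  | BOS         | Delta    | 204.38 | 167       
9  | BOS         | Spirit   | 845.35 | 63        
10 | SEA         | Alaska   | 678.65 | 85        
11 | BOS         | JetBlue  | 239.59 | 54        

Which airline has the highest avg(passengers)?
SELECT airline, AVG(passengers) as val
FROM flights
GROUP BY airline
ORDER BY val DESC
LIMIT 1

Result: Frontier with avg(passengers) = 259.00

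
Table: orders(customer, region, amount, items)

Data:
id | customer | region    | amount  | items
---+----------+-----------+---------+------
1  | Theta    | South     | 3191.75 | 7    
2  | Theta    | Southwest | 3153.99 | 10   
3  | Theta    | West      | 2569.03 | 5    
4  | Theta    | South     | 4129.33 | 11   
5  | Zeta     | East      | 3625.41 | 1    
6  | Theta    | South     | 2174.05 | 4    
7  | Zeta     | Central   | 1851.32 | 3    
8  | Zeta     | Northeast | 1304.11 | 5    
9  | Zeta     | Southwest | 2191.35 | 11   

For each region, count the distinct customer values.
SELECT region, COUNT(DISTINCT customer)
FROM orders
GROUP BY region

Result:
  Central: 1 distinct
  East: 1 distinct
  Northeast: 1 distinct
  South: 1 distinct
  Southwest: 2 distinct
  West: 1 distinct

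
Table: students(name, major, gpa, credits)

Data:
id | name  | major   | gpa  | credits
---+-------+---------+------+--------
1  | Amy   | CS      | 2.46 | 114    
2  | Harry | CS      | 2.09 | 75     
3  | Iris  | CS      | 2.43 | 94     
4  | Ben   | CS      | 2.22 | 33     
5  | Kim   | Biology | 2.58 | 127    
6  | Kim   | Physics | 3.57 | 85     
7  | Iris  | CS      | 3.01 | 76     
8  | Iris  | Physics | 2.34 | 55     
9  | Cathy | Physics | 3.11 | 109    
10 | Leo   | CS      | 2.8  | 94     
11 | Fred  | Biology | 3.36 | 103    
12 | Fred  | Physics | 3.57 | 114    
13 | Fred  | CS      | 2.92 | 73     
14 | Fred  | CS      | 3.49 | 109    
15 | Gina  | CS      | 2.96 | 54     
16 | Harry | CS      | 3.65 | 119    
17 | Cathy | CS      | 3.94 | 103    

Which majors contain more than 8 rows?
SELECT major, COUNT(*) as cnt
FROM students
GROUP BY major
HAVING COUNT(*) > 8

Result:
  CS: 11

Note: HAVING filters groups after aggregation, WHERE filters rows before.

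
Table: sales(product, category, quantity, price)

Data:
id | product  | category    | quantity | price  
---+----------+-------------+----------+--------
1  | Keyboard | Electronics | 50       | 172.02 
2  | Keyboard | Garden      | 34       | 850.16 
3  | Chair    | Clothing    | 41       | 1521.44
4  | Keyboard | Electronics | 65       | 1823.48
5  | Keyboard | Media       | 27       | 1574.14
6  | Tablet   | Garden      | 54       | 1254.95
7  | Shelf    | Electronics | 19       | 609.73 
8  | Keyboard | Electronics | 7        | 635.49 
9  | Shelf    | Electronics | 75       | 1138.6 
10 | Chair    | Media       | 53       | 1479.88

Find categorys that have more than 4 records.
SELECT category, COUNT(*) as cnt
FROM sales
GROUP BY category
HAVING COUNT(*) > 4

Result:
  Electronics: 5

Note: HAVING filters groups after aggregation, WHERE filters rows before.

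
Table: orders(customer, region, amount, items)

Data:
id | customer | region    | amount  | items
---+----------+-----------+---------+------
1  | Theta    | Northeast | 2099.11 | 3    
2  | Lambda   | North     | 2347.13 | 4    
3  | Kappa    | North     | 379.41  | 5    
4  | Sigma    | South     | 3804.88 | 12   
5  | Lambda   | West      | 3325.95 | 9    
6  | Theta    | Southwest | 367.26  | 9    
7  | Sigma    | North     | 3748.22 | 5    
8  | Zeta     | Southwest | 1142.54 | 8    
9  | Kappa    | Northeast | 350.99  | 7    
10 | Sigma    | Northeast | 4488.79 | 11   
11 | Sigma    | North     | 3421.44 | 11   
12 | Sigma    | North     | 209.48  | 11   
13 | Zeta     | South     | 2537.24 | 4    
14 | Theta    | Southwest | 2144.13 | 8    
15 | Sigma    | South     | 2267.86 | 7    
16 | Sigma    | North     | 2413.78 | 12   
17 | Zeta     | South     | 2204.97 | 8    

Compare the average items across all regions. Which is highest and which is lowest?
SELECT region, AVG(items)
FROM orders
GROUP BY region
ORDER BY AVG(items)

All groups:
  Northeast: 7.00
  South: 7.75
  North: 8.00
  Southwest: 8.33
  West: 9.00

Highest: West (9.00)
Lowest: Northeast (7.00)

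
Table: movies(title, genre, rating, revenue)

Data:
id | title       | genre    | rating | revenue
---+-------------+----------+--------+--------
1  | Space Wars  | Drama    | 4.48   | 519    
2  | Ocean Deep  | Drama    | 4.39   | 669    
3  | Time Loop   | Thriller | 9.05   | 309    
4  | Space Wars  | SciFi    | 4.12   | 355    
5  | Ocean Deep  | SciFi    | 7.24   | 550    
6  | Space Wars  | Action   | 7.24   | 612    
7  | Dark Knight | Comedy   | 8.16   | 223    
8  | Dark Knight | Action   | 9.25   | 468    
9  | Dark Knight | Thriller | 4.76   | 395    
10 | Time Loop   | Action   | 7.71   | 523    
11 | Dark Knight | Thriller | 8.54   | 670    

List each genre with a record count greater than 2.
SELECT genre, COUNT(*) as cnt
FROM movies
GROUP BY genre
HAVING COUNT(*) > 2

Result:
  Action: 3
  Thriller: 3

Note: HAVING filters groups after aggregation, WHERE filters rows before.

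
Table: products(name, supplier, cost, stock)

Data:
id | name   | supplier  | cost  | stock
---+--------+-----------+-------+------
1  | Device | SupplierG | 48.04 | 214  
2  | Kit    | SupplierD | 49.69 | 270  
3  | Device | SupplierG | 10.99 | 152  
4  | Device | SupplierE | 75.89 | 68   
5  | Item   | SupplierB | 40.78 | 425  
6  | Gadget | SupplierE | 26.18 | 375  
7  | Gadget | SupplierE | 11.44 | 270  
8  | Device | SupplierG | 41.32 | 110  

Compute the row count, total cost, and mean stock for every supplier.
SELECT supplier,
       COUNT(*) as cnt,
       SUM(cost) as total_cost,
       AVG(stock) as avg_stock
FROM products
GROUP BY supplier

Result:
  SupplierB: 1 records, 40.78 total cost, 425.00 avg stock
  SupplierD: 1 records, 49.69 total cost, 270.00 avg stock
  SupplierE: 3 records, 113.51 total cost, 237.67 avg stock
  SupplierG: 3 records, 100.35 total cost, 158.67 avg stock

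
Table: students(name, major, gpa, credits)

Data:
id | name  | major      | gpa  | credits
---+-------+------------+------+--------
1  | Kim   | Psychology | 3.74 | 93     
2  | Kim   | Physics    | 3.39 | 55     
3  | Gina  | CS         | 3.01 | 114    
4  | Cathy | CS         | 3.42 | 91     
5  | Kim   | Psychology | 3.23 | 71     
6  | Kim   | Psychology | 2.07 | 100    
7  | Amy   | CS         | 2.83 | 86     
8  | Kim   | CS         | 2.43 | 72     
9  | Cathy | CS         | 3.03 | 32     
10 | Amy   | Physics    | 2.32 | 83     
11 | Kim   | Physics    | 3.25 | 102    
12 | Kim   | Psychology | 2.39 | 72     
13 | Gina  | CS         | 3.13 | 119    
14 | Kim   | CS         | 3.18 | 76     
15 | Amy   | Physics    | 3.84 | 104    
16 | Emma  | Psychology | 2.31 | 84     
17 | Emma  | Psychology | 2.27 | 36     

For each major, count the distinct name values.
SELECT major, COUNT(DISTINCT name)
FROM students
GROUP BY major

Result:
  CS: 4 distinct
  Physics: 2 distinct
  Psychology: 2 distinct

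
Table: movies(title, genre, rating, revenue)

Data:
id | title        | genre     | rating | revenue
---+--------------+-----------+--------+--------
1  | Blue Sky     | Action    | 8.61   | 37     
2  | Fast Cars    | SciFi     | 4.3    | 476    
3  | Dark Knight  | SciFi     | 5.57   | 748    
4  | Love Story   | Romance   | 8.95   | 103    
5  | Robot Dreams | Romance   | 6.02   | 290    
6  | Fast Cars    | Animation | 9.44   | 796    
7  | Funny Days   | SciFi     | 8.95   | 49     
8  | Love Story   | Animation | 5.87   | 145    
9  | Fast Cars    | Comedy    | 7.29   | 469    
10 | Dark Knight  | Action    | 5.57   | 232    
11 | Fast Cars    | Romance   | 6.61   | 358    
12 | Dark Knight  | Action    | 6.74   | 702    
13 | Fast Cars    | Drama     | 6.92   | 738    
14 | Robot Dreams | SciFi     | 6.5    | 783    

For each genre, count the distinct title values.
SELECT genre, COUNT(DISTINCT title)
FROM movies
GROUP BY genre

Result:
  Action: 2 distinct
  Animation: 2 distinct
  Comedy: 1 distinct
  Drama: 1 distinct
  Romance: 3 distinct
  SciFi: 4 distinct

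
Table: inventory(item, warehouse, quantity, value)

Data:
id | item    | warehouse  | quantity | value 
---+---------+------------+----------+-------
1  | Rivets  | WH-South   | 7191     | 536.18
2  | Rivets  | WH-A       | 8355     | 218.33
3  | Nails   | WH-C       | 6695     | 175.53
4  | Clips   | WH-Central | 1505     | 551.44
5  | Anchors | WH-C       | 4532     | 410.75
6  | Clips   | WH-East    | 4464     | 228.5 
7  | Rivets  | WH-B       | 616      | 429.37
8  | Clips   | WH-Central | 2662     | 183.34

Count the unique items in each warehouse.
SELECT warehouse, COUNT(DISTINCT item)
FROM inventory
GROUP BY warehouse

Result:
  WH-A: 1 distinct
  WH-B: 1 distinct
  WH-C: 2 distinct
  WH-Central: 1 distinct
  WH-East: 1 distinct
  WH-South: 1 distinct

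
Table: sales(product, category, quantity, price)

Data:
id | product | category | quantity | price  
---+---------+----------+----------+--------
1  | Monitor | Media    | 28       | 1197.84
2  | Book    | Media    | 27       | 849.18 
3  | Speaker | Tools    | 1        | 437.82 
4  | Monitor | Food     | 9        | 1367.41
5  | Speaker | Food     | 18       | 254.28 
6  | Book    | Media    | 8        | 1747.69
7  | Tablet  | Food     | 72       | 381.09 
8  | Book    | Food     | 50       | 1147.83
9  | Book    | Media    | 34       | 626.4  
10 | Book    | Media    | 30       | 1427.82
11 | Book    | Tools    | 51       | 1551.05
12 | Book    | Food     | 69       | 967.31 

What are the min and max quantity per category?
SELECT category, MIN(quantity), MAX(quantity)
FROM sales
GROUP BY category

Result:
  Food: min=9, max=72
  Media: min=8, max=34
  Tools: min=1, max=51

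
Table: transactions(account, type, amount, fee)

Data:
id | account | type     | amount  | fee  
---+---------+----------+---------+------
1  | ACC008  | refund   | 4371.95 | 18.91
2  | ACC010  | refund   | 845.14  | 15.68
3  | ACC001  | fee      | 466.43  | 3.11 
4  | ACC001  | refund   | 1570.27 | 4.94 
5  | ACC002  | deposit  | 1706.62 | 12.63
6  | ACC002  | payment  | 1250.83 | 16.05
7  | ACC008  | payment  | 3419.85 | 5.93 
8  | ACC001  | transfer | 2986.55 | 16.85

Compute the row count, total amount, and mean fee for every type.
SELECT type,
       COUNT(*) as cnt,
       SUM(amount) as total_amount,
       AVG(fee) as avg_fee
FROM transactions
GROUP BY type

Result:
  deposit: 1 records, 1706.62 total amount, 12.63 avg fee
  fee: 1 records, 466.43 total amount, 3.11 avg fee
  payment: 2 records, 4670.68 total amount, 10.99 avg fee
  refund: 3 records, 6787.36 total amount, 13.18 avg fee
  transfer: 1 records, 2986.55 total amount, 16.85 avg fee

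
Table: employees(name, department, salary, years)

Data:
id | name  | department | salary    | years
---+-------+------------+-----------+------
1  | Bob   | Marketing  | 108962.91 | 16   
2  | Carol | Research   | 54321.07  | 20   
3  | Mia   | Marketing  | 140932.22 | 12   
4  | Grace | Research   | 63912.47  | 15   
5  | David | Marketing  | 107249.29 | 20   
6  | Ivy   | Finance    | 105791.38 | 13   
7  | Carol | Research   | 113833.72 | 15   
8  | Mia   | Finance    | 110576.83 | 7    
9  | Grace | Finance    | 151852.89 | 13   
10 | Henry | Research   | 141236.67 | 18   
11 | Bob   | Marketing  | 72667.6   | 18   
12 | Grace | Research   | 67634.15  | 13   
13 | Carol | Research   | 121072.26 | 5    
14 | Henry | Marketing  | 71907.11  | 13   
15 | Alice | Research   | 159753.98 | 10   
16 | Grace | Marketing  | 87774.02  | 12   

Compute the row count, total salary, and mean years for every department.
SELECT department,
       COUNT(*) as cnt,
       SUM(salary) as total_salary,
       AVG(years) as avg_years
FROM employees
GROUP BY department

Result:
  Finance: 3 records, 368221.10 total salary, 11.00 avg years
  Marketing: 6 records, 589493.15 total salary, 15.17 avg years
  Research: 7 records, 721764.32 total salary, 13.71 avg years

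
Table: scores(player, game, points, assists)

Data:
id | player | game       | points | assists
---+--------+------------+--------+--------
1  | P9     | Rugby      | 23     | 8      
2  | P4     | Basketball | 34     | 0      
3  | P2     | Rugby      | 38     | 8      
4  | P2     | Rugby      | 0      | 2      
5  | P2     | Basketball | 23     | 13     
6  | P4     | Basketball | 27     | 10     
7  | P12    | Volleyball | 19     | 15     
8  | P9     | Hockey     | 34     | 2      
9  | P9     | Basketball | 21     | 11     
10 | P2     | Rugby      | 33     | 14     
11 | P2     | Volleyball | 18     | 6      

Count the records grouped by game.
SELECT game, COUNT(*) as count
FROM scores
GROUP BY game

Result:
  Basketball: 4
  Hockey: 1
  Rugby: 4
  Volleyball: 2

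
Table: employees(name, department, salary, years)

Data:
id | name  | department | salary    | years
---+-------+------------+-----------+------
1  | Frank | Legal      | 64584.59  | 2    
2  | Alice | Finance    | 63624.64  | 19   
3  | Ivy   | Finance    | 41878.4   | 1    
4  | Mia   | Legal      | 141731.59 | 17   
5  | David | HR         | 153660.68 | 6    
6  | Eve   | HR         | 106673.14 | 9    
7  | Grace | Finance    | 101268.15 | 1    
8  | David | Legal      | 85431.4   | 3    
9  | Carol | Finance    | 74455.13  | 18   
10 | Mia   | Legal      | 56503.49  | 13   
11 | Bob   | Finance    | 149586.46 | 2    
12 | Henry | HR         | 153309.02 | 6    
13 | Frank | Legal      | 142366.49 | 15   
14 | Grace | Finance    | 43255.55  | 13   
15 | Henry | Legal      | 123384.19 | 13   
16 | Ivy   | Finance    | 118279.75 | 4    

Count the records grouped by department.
SELECT department, COUNT(*) as count
FROM employees
GROUP BY department

Result:
  Finance: 7
  HR: 3
  Legal: 6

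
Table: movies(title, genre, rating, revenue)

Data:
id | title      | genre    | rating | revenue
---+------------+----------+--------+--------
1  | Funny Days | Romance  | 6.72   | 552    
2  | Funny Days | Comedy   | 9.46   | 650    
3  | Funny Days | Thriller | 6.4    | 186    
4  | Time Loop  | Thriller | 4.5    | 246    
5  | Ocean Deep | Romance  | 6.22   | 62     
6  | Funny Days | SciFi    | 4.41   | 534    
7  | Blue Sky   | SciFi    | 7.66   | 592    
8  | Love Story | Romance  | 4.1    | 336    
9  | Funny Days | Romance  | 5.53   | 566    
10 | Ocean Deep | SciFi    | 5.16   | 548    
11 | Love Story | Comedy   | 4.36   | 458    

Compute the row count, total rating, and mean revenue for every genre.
SELECT genre,
       COUNT(*) as cnt,
       SUM(rating) as total_rating,
       AVG(revenue) as avg_revenue
FROM movies
GROUP BY genre

Result:
  Comedy: 2 records, 13.82 total rating, 554.00 avg revenue
  Romance: 4 records, 22.57 total rating, 379.00 avg revenue
  SciFi: 3 records, 17.23 total rating, 558.00 avg revenue
  Thriller: 2 records, 10.90 total rating, 216.00 avg revenue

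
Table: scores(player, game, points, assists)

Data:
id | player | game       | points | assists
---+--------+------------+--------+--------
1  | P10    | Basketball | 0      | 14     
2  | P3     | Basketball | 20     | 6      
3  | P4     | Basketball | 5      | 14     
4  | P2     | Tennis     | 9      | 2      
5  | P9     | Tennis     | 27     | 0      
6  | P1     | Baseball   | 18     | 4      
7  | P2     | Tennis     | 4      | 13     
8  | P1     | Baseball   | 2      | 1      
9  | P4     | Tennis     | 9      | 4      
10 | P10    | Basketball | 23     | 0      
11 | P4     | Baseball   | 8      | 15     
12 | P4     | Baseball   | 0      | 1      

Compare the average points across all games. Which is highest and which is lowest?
SELECT game, AVG(points)
FROM scores
GROUP BY game
ORDER BY AVG(points)

All groups:
  Baseball: 7.00
  Basketball: 12.00
  Tennis: 12.25

Highest: Tennis (12.25)
Lowest: Baseball (7.00)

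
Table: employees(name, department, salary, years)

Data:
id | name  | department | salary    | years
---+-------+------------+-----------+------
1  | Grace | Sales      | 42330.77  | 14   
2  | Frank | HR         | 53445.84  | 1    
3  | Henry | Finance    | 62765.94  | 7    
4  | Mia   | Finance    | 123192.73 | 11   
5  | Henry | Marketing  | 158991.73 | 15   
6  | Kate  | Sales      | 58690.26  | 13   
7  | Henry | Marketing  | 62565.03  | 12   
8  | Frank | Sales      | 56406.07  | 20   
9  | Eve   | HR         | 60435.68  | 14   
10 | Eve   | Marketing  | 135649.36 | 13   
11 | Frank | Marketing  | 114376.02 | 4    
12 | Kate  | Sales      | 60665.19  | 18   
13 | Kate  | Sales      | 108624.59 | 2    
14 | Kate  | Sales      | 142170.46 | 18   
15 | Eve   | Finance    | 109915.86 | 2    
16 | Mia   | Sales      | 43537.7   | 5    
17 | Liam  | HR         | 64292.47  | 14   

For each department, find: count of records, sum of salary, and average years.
SELECT department,
       COUNT(*) as cnt,
       SUM(salary) as total_salary,
       AVG(years) as avg_years
FROM employees
GROUP BY department

Result:
  Finance: 3 records, 295874.53 total salary, 6.67 avg years
  HR: 3 records, 178173.99 total salary, 9.67 avg years
  Marketing: 4 records, 471582.14 total salary, 11.00 avg years
  Sales: 7 records, 512425.04 total salary, 12.86 avg years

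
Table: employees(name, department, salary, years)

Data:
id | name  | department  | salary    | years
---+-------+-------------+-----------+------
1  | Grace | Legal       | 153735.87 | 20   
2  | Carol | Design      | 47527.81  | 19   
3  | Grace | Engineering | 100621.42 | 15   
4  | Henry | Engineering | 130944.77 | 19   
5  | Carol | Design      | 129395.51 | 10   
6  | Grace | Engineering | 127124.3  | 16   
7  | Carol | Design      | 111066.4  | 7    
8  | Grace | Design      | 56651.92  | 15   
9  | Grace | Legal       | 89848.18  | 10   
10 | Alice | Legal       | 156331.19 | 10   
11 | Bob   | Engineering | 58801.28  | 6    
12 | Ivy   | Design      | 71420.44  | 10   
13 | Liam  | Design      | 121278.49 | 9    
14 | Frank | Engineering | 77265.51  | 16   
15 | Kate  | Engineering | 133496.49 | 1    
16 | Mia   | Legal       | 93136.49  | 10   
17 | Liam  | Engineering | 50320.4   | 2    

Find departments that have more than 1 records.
SELECT department, COUNT(*) as cnt
FROM employees
GROUP BY department
HAVING COUNT(*) > 1

Result:
  Design: 6
  Engineering: 7
  Legal: 4

Note: HAVING filters groups after aggregation, WHERE filters rows before.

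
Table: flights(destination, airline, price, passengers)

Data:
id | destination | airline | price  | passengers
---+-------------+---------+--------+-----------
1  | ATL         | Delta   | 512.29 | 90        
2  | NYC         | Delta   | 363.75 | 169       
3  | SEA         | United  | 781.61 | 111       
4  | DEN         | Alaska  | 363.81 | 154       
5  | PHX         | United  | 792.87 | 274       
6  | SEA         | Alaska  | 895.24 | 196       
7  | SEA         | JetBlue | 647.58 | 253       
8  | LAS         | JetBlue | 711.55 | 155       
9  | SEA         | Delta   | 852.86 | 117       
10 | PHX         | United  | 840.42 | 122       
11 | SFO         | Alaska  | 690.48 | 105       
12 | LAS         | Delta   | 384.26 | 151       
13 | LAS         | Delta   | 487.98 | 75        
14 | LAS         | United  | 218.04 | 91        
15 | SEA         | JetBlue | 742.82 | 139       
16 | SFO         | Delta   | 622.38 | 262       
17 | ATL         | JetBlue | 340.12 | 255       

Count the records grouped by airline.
SELECT airline, COUNT(*) as count
FROM flights
GROUP BY airline

Result:
  Alaska: 3
  Delta: 6
  JetBlue: 4
  United: 4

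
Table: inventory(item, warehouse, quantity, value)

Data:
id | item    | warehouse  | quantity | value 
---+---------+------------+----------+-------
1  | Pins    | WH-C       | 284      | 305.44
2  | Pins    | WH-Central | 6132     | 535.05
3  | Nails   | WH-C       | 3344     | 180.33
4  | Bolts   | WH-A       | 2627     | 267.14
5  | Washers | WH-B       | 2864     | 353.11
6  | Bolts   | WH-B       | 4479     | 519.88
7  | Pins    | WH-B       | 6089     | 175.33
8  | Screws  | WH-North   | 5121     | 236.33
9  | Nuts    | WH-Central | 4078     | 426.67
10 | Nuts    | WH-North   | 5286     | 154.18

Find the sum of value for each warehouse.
SELECT warehouse, SUM(value) as result
FROM inventory
GROUP BY warehouse

Result:
  WH-A: 267.14
  WH-B: 1048.32
  WH-C: 485.77
  WH-Central: 961.72
  WH-North: 390.51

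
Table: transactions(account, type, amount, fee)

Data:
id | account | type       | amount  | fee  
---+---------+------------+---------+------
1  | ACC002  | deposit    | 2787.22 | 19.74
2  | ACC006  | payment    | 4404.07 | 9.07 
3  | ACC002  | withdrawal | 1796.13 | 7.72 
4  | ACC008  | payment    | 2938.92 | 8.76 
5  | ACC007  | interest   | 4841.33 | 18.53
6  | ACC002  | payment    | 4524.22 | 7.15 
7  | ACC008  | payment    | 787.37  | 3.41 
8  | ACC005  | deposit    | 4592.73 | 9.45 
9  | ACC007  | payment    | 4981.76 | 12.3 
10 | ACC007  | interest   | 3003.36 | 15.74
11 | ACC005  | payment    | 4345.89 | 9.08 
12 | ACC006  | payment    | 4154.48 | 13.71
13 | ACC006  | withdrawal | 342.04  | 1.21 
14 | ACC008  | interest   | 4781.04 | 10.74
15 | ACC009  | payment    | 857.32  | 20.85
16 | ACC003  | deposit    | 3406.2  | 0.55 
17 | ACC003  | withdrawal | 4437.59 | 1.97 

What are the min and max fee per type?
SELECT type, MIN(fee), MAX(fee)
FROM transactions
GROUP BY type

Result:
  deposit: min=0.55, max=19.74
  interest: min=10.74, max=18.53
  payment: min=3.41, max=20.85
  withdrawal: min=1.21, max=7.72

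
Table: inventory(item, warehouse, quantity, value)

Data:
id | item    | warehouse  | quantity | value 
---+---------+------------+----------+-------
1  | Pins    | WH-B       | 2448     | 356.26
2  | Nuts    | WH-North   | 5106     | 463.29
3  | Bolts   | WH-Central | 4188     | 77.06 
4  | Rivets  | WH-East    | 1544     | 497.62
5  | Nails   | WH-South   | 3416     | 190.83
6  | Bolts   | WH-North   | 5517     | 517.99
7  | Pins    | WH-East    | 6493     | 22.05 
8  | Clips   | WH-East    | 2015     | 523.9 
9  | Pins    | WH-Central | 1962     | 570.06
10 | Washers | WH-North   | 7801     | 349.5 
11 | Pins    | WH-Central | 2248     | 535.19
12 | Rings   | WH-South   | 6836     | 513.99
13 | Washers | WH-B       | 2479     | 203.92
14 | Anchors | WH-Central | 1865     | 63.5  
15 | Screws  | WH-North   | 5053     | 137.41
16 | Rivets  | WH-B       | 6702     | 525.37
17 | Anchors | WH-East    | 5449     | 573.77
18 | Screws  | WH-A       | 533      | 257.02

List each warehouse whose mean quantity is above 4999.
SELECT warehouse, AVG(quantity)
FROM inventory
GROUP BY warehouse
HAVING AVG(quantity) > 4999

Result:
  WH-North: avg=5869.25
  WH-South: avg=5126.00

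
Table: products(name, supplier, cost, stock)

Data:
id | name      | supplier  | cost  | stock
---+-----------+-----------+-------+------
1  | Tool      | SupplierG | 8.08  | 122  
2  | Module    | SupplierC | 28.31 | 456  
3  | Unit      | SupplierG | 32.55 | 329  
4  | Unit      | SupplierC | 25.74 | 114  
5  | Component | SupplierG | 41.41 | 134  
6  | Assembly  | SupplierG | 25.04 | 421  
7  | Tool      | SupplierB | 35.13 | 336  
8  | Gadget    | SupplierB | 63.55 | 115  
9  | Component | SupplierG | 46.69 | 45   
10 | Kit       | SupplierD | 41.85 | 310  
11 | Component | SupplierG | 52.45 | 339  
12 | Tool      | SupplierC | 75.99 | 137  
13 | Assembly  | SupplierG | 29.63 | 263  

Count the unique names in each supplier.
SELECT supplier, COUNT(DISTINCT name)
FROM products
GROUP BY supplier

Result:
  SupplierB: 2 distinct
  SupplierC: 3 distinct
  SupplierD: 1 distinct
  SupplierG: 4 distinct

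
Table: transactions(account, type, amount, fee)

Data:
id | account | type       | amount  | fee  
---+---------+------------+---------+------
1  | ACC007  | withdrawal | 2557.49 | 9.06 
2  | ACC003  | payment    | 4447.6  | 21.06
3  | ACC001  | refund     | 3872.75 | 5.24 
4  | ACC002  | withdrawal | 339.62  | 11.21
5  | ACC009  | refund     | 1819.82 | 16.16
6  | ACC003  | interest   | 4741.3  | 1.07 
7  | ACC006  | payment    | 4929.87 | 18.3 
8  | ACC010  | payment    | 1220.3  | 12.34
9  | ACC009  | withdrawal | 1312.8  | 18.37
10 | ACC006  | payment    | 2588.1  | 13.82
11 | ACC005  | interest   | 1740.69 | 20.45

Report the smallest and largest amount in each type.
SELECT type, MIN(amount), MAX(amount)
FROM transactions
GROUP BY type

Result:
  interest: min=1740.69, max=4741.30
  payment: min=1220.30, max=4929.87
  refund: min=1819.82, max=3872.75
  withdrawal: min=339.62, max=2557.49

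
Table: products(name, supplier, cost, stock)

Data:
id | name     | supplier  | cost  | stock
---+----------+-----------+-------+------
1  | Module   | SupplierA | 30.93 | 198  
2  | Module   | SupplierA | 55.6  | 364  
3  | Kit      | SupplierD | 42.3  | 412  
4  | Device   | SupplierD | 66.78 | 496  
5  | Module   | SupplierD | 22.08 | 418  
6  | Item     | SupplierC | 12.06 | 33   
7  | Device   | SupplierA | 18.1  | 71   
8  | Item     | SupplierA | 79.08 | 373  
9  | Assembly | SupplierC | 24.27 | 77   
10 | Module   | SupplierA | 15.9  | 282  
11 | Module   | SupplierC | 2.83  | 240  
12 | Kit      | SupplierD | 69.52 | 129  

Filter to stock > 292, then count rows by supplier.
SELECT supplier, COUNT(*)
FROM products
WHERE stock > 292
GROUP BY supplier

Note: WHERE filters rows before grouping.

Result:
  SupplierA: 2
  SupplierD: 3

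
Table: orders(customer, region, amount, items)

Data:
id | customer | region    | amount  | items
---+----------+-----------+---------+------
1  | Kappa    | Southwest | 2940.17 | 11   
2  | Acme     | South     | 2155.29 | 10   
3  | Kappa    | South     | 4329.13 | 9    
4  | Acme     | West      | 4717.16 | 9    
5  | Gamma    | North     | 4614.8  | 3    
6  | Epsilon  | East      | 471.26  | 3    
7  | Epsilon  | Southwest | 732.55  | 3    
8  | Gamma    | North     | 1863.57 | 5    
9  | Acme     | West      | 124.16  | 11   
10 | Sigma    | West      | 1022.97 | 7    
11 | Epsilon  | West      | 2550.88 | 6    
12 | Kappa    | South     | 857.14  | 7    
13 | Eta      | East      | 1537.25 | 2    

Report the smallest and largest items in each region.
SELECT region, MIN(items), MAX(items)
FROM orders
GROUP BY region

Result:
  East: min=2, max=3
  North: min=3, max=5
  South: min=7, max=10
  Southwest: min=3, max=11
  West: min=6, max=11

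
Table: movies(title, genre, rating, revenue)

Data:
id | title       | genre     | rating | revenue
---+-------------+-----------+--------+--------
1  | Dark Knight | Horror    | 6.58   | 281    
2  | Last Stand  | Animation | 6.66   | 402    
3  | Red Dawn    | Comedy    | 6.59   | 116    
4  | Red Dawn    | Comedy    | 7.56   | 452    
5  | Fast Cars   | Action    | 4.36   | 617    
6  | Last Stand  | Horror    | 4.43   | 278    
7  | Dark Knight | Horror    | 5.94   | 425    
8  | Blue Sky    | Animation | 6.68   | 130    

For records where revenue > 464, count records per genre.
SELECT genre, COUNT(*)
FROM movies
WHERE revenue > 464
GROUP BY genre

Note: WHERE filters rows before grouping.

Result:
  Action: 1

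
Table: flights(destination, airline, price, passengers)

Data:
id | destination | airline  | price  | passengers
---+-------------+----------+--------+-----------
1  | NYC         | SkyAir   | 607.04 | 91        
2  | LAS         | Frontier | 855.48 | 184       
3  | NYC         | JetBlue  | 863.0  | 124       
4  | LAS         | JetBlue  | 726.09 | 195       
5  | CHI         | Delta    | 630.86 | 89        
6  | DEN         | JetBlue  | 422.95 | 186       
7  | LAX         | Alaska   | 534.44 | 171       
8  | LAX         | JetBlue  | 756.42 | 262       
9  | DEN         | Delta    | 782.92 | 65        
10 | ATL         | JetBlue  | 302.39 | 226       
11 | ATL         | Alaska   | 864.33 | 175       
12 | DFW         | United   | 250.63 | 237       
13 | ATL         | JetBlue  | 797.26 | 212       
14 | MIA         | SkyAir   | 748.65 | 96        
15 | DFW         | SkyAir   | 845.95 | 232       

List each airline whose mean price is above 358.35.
SELECT airline, AVG(price)
FROM flights
GROUP BY airline
HAVING AVG(price) > 358.35

Result:
  Alaska: avg=699.39
  Delta: avg=706.89
  Frontier: avg=855.48
  JetBlue: avg=644.69
  SkyAir: avg=733.88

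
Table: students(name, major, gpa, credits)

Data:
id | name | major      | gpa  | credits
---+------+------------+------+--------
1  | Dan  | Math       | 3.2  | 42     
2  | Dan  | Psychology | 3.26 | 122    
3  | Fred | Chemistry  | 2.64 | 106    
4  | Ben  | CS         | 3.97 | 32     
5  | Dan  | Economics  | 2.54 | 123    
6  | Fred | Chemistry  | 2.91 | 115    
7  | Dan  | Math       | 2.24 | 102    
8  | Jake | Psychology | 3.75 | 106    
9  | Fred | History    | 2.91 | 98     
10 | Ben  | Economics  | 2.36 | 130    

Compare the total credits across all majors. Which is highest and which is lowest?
SELECT major, SUM(credits)
FROM students
GROUP BY major
ORDER BY SUM(credits)

All groups:
  CS: 32
  History: 98
  Math: 144
  Chemistry: 221
  Psychology: 228
  Economics: 253

Highest: Economics (253)
Lowest: CS (32)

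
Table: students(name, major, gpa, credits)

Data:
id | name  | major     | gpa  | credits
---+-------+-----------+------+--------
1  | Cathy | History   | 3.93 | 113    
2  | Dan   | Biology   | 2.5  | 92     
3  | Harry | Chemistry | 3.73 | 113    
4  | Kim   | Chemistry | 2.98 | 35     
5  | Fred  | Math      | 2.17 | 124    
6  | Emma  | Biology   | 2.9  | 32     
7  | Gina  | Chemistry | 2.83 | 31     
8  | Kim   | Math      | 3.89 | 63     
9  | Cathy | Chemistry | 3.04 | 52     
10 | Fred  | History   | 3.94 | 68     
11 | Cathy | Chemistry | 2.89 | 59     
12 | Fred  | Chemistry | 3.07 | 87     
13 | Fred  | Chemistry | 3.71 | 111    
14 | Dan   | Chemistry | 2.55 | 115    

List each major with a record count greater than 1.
SELECT major, COUNT(*) as cnt
FROM students
GROUP BY major
HAVING COUNT(*) > 1

Result:
  Biology: 2
  Chemistry: 8
  History: 2
  Math: 2

Note: HAVING filters groups after aggregation, WHERE filters rows before.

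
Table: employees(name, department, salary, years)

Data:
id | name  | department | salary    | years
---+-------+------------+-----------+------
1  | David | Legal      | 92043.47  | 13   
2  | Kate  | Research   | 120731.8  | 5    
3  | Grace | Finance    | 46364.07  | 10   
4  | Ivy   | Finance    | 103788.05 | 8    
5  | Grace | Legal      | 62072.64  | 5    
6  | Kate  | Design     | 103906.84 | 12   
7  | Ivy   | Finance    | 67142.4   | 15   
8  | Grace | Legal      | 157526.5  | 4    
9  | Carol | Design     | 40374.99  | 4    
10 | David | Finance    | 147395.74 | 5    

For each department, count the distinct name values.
SELECT department, COUNT(DISTINCT name)
FROM employees
GROUP BY department

Result:
  Design: 2 distinct
  Finance: 3 distinct
  Legal: 2 distinct
  Research: 1 distinct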